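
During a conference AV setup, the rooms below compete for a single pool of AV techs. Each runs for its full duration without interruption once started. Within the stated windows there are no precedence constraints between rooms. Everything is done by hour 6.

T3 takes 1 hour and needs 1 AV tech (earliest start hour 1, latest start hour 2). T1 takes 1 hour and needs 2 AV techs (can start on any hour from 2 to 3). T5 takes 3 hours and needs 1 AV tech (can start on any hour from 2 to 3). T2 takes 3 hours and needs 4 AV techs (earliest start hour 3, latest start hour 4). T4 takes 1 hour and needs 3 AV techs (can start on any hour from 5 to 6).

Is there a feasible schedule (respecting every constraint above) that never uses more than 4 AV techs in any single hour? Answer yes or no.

The minimum achievable peak is 5; 4 < 5, so no feasible schedule stays within the cap.

no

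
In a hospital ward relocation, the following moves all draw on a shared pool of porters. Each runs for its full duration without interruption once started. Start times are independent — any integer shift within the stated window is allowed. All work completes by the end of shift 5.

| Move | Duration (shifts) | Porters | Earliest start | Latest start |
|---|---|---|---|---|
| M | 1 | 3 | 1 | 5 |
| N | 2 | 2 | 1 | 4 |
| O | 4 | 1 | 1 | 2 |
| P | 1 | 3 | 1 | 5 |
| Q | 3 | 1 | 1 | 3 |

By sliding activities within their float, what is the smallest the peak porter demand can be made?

Early-start (M@1, N@1, O@1, P@1, Q@1) gives peak 10: s1:10  s2:4  s3:2  s4:1  s5:0.
Shift N→2, P→5, Q→2.
Schedule M@1, N@2, O@1, P@5, Q@2: s1:4  s2:4  s3:4  s4:2  s5:3 — peak 4.
Total porter-shifts = 17 over 5 shifts ⇒ peak ≥ ⌈17/5⌉ = 4, so 4 is optimal.

4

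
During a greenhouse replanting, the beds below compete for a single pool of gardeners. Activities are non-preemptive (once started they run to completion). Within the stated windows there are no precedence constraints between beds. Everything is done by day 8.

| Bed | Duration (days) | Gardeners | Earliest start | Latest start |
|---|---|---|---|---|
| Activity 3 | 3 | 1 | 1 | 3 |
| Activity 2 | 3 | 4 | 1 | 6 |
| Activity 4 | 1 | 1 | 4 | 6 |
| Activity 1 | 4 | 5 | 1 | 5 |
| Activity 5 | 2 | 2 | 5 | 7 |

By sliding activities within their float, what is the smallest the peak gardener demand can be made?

Early-start (Activity 3@1, Activity 2@1, Activity 4@4, Activity 1@1, Activity 5@5) gives peak 10: d1:10  d2:10  d3:10  d4:6  d5:2  d6:2  d7:0  d8:0.
Shift Activity 2→5.
Schedule Activity 3@1, Activity 2@5, Activity 4@4, Activity 1@1, Activity 5@5: d1:6  d2:6  d3:6  d4:6  d5:6  d6:6  d7:4  d8:0 — peak 6.

6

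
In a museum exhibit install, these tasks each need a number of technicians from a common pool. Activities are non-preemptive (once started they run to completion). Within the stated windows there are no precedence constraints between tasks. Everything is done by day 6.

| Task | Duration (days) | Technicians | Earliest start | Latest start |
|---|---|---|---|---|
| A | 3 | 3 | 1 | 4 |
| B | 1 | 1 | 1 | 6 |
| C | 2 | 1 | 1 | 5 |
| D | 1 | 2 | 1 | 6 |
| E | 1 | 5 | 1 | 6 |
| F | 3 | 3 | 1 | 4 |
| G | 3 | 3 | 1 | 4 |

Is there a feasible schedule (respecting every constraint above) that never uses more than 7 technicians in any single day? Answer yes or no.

no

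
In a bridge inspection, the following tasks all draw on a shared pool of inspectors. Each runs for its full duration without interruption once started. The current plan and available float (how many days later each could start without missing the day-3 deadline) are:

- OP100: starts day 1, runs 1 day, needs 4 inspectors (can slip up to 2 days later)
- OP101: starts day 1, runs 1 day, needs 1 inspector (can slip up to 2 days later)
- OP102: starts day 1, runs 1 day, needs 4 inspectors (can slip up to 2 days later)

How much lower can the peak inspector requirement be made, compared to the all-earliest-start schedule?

5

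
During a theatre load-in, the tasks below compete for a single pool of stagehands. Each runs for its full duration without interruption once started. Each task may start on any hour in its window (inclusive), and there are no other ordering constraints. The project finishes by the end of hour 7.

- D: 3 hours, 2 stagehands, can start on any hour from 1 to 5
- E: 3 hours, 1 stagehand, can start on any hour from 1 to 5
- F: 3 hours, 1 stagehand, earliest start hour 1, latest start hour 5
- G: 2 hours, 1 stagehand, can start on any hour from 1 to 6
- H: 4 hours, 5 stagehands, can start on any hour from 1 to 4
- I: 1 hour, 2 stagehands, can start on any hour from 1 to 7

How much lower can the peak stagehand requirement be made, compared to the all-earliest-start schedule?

6

Early-start peak: h1:12  h2:10  h3:9  h4:5  h5:0  h6:0  h7:0 ⇒ 12.
Leveled (D@1, E@1, F@1, G@1, H@4, I@3): h1:5  h2:5  h3:6  h4:5  h5:5  h6:5  h7:5 ⇒ 6.
Reduction 12 − 6 = 6.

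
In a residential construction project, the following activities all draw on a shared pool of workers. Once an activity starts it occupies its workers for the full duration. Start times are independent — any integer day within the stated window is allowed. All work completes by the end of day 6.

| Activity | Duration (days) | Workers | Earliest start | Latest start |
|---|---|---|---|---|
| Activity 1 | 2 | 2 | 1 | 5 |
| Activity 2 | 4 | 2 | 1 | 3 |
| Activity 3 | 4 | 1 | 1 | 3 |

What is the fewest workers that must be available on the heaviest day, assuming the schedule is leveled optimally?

Early-start (Activity 1@1, Activity 2@1, Activity 3@1) gives peak 5: d1:5  d2:5  d3:3  d4:3  d5:0  d6:0.
Shift Activity 2→3.
Schedule Activity 1@1, Activity 2@3, Activity 3@1: d1:3  d2:3  d3:3  d4:3  d5:2  d6:2 — peak 3.
Total worker-days = 16 over 6 days ⇒ peak ≥ ⌈16/6⌉ = 3, so 3 is optimal.

3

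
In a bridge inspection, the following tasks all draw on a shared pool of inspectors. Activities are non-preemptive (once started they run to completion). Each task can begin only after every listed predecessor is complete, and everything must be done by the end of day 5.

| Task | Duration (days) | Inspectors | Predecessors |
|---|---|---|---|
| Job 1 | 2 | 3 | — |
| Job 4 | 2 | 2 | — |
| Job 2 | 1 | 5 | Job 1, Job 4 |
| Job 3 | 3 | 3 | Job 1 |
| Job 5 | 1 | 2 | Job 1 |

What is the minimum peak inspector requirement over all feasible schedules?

8

Early-start (Job 1@1, Job 4@1, Job 2@3, Job 3@3, Job 5@3) gives peak 10: d1:5  d2:5  d3:10  d4:3  d5:3.
Shift Job 5→4.
Schedule Job 1@1, Job 4@1, Job 2@3, Job 3@3, Job 5@4: d1:5  d2:5  d3:8  d4:5  d5:3 — peak 8.
No arrangement of the 18 feasible schedules does better.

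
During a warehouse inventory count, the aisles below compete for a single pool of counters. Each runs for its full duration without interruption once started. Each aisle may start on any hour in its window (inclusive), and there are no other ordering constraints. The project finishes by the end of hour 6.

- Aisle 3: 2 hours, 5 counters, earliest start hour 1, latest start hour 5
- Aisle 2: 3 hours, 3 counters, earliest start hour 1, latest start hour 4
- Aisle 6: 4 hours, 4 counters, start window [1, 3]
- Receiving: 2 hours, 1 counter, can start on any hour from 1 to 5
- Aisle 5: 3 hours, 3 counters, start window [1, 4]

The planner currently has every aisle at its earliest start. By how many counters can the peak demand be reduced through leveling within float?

Early-start peak: h1:16  h2:16  h3:10  h4:4  h5:0  h6:0 ⇒ 16.
Leveled (Aisle 3@1, Aisle 2@1, Aisle 6@3, Receiving@3, Aisle 5@4): h1:8  h2:8  h3:8  h4:8  h5:7  h6:7 ⇒ 8.
Reduction 16 − 8 = 8.

8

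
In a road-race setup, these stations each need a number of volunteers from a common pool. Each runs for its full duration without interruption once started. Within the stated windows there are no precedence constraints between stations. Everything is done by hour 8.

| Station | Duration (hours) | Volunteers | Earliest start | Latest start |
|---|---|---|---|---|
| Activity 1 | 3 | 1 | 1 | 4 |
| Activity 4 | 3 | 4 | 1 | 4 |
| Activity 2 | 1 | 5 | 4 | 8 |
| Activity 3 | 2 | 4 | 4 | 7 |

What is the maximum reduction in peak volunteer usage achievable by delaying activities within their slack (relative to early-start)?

Early-start peak: h1:5  h2:5  h3:5  h4:9  h5:4  h6:0  h7:0  h8:0 ⇒ 9.
Leveled (Activity 1@1, Activity 4@1, Activity 2@4, Activity 3@5): h1:5  h2:5  h3:5  h4:5  h5:4  h6:4  h7:0  h8:0 ⇒ 5.
Reduction 9 − 5 = 4.

4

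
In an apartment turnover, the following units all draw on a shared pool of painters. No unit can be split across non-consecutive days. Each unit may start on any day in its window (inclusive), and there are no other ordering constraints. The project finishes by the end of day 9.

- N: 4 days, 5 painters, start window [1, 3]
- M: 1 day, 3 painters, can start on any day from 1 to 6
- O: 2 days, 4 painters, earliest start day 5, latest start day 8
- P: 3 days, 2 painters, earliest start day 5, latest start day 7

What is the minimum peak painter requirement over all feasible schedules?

Early-start (N@1, M@1, O@5, P@5) gives peak 8: d1:8  d2:5  d3:5  d4:5  d5:6  d6:6  d7:2  d8:0  d9:0.
Shift M→5, O→8.
Schedule N@1, M@5, O@8, P@5: d1:5  d2:5  d3:5  d4:5  d5:5  d6:2  d7:2  d8:4  d9:4 — peak 5.
Total painter-days = 37 over 9 days ⇒ peak ≥ ⌈37/9⌉ = 5, so 5 is optimal.

5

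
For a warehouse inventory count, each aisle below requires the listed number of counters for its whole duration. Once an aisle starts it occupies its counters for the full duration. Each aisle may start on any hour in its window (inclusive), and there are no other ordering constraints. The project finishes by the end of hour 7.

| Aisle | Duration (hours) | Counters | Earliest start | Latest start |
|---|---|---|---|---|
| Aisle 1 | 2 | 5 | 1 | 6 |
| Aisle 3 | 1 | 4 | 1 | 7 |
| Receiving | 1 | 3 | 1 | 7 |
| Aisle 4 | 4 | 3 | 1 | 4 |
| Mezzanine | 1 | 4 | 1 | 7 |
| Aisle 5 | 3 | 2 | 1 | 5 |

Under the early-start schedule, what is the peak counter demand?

Early-start schedule: Aisle 1@1, Aisle 3@1, Receiving@1, Aisle 4@1, Mezzanine@1, Aisle 5@1.
Load per hour: hour 1: 21, hour 2: 10, hour 3: 5, hour 4: 3, hour 5: 0, hour 6: 0, hour 7: 0.
Peak is 21.

21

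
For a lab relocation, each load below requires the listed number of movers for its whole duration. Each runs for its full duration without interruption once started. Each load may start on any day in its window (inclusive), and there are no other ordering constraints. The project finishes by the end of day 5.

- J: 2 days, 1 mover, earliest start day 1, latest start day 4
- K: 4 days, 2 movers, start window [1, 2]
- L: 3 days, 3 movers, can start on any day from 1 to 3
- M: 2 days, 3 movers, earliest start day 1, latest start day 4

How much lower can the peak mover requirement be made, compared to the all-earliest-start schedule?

3

Early-start peak: d1:9  d2:9  d3:5  d4:2  d5:0 ⇒ 9.
Leveled (J@1, K@1, L@1, M@4): d1:6  d2:6  d3:5  d4:5  d5:3 ⇒ 6.
Reduction 9 − 6 = 3.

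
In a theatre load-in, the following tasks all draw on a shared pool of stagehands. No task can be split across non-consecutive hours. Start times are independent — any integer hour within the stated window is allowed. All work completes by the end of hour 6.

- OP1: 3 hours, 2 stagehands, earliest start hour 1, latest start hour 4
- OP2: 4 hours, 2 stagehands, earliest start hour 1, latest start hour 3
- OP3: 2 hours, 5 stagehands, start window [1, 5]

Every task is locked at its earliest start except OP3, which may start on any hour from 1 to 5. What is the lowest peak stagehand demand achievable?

5

OP3@1: h1:9  h2:9  h3:4  h4:2  h5:0  h6:0 → peak 9
OP3@2: h1:4  h2:9  h3:9  h4:2  h5:0  h6:0 → peak 9
OP3@3: h1:4  h2:4  h3:9  h4:7  h5:0  h6:0 → peak 9
OP3@4: h1:4  h2:4  h3:4  h4:7  h5:5  h6:0 → peak 7
OP3@5: h1:4  h2:4  h3:4  h4:2  h5:5  h6:5 → peak 5
Best is OP3@5, peak 5.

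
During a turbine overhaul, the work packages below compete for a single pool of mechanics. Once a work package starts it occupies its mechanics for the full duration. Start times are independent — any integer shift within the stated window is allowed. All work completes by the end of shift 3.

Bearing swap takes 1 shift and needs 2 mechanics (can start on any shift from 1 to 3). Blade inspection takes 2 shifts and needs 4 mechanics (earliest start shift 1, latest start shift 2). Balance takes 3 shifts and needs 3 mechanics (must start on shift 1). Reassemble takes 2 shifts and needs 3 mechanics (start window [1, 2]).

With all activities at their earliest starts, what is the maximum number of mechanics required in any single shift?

12

Early-start schedule: Bearing swap@1, Blade inspection@1, Balance@1, Reassemble@1.
Load per shift: shift 1: 12, shift 2: 10, shift 3: 3.
Peak is 12.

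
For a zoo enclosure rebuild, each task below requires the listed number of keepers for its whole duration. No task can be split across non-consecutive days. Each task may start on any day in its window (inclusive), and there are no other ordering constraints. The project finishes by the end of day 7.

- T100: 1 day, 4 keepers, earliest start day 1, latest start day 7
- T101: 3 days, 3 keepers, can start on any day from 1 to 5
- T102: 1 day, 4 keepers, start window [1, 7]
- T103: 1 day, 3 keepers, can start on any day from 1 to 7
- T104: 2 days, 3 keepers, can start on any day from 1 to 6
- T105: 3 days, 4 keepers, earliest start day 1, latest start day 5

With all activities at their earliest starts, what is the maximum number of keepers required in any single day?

21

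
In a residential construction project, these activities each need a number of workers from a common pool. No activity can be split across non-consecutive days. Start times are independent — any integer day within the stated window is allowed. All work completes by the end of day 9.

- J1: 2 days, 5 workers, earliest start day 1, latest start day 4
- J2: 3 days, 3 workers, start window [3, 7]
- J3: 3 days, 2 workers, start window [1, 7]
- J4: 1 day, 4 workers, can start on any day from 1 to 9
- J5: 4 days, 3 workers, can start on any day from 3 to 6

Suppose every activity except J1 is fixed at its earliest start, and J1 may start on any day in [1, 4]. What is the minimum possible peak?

11

J1@1: d1:11  d2:7  d3:8  d4:6  d5:6  d6:3  d7:0  d8:0  d9:0 → peak 11
J1@2: d1:6  d2:7  d3:13  d4:6  d5:6  d6:3  d7:0  d8:0  d9:0 → peak 13
J1@3: d1:6  d2:2  d3:13  d4:11  d5:6  d6:3  d7:0  d8:0  d9:0 → peak 13
J1@4: d1:6  d2:2  d3:8  d4:11  d5:11  d6:3  d7:0  d8:0  d9:0 → peak 11
Best is J1@1, peak 11.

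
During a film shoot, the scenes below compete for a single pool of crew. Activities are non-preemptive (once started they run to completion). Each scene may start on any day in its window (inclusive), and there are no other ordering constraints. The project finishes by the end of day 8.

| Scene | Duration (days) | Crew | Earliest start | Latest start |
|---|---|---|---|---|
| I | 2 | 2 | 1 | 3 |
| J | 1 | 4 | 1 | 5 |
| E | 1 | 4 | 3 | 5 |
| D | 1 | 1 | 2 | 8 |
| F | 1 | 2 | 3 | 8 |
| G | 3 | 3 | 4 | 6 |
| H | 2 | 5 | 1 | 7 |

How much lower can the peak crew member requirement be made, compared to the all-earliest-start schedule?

Early-start peak: d1:11  d2:8  d3:6  d4:3  d5:3  d6:3  d7:0  d8:0 ⇒ 11.
Leveled (I@1, J@1, E@3, D@2, F@3, G@4, H@7): d1:6  d2:3  d3:6  d4:3  d5:3  d6:3  d7:5  d8:5 ⇒ 6.
Reduction 11 − 6 = 5.

5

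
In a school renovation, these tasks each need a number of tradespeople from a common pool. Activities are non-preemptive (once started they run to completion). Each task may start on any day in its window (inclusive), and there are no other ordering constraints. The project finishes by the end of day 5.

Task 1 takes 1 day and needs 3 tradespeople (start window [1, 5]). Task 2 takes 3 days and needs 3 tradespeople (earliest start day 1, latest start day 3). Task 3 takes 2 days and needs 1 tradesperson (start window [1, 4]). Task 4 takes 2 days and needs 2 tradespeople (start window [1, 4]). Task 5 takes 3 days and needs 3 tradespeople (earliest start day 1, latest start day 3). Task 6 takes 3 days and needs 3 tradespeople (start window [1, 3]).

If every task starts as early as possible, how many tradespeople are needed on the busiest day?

15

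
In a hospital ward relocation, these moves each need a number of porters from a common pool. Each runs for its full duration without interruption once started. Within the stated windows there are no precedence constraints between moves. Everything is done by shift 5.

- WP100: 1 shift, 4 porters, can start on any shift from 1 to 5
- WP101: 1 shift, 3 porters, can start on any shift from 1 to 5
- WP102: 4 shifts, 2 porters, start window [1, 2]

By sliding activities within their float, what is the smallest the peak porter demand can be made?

5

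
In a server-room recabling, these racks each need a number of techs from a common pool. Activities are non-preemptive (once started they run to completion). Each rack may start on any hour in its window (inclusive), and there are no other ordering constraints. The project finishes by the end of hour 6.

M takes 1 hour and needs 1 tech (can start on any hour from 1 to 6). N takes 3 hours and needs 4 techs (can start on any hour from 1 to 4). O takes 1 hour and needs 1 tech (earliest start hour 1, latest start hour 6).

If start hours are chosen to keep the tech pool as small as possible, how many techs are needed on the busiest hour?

4

Early-start (M@1, N@1, O@1) gives peak 6: h1:6  h2:4  h3:4  h4:0  h5:0  h6:0.
Shift N→2.
Schedule M@1, N@2, O@1: h1:2  h2:4  h3:4  h4:4  h5:0  h6:0 — peak 4.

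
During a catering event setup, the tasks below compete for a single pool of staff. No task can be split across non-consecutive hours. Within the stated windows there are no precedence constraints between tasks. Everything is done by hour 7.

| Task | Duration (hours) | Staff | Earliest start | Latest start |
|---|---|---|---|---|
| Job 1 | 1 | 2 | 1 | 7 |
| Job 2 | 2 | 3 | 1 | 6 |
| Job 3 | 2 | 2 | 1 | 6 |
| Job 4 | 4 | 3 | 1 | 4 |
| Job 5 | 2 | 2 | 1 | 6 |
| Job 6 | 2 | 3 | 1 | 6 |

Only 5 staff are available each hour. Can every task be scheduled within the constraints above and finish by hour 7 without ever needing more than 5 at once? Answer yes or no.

no

The minimum achievable peak is 6; 5 < 6, so no feasible schedule stays within the cap.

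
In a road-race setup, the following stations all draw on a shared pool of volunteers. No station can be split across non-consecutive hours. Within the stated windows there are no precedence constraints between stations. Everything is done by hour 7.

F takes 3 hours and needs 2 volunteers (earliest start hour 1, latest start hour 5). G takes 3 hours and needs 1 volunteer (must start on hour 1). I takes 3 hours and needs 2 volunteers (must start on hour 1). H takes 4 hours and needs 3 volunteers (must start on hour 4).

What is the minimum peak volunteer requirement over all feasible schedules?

5

Schedule F@1, G@1, I@1, H@4: h1:5  h2:5  h3:5  h4:3  h5:3  h6:3  h7:3 — peak 5.
No arrangement of the 5 feasible schedules does better.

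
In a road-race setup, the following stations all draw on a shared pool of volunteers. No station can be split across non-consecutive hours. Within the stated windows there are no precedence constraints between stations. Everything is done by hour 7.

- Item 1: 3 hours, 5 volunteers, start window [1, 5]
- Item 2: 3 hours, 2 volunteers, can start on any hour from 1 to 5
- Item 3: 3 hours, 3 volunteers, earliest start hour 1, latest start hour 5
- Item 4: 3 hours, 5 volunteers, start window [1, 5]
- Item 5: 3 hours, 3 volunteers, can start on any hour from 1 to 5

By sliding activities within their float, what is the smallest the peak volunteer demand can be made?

Early-start (Item 1@1, Item 2@1, Item 3@1, Item 4@1, Item 5@1) gives peak 18: h1:18  h2:18  h3:18  h4:0  h5:0  h6:0  h7:0.
Shift Item 4→4, Item 5→4.
Schedule Item 1@1, Item 2@1, Item 3@1, Item 4@4, Item 5@4: h1:10  h2:10  h3:10  h4:8  h5:8  h6:8  h7:0 — peak 10.

10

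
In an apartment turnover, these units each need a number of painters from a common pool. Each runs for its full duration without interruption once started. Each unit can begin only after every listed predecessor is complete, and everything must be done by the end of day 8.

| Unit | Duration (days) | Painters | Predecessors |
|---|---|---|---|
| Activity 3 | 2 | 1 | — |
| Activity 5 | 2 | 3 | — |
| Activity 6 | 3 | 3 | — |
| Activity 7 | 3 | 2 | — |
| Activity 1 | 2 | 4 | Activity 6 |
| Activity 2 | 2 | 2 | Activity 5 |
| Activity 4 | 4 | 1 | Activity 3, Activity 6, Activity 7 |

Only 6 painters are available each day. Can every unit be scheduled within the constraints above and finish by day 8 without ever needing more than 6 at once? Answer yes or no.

no

The minimum achievable peak is 7; 6 < 7, so no feasible schedule stays within the cap.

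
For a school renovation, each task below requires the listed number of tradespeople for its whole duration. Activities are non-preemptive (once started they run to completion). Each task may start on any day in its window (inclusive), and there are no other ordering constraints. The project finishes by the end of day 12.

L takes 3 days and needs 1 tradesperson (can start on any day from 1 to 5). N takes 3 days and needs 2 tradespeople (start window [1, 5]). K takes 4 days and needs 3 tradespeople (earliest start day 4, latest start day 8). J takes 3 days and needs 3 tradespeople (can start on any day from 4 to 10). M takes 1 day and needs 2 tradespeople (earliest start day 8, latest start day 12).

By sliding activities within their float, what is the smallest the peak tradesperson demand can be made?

3

Early-start (L@1, N@1, K@4, J@4, M@8) gives peak 6: d1:3  d2:3  d3:3  d4:6  d5:6  d6:6  d7:3  d8:2  d9:0  d10:0  d11:0  d12:0.
Shift J→8, M→11.
Schedule L@1, N@1, K@4, J@8, M@11: d1:3  d2:3  d3:3  d4:3  d5:3  d6:3  d7:3  d8:3  d9:3  d10:3  d11:2  d12:0 — peak 3.
Total tradesperson-days = 32 over 12 days ⇒ peak ≥ ⌈32/12⌉ = 3, so 3 is optimal.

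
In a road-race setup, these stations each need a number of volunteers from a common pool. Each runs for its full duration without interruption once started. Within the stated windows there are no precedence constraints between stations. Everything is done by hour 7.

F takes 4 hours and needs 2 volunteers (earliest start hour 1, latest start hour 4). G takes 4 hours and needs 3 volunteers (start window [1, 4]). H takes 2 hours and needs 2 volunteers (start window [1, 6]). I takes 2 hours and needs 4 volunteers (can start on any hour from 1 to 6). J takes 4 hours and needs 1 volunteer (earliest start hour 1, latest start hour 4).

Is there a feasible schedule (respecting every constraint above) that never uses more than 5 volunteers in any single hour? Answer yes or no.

Total volunteer-hours = 36; over 7 hours the average is 36/7 > 5, so some hour must exceed 5.

no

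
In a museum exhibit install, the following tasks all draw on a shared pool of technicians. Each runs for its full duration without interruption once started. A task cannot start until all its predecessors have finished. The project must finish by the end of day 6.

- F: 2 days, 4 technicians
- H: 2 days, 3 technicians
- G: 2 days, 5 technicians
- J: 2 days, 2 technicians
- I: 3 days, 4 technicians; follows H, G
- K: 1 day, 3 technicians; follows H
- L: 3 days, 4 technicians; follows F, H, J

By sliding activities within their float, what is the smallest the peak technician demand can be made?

14

Schedule F@1, H@1, G@1, J@1, I@3, K@3, L@3: d1:14  d2:14  d3:11  d4:8  d5:8  d6:0 — peak 14.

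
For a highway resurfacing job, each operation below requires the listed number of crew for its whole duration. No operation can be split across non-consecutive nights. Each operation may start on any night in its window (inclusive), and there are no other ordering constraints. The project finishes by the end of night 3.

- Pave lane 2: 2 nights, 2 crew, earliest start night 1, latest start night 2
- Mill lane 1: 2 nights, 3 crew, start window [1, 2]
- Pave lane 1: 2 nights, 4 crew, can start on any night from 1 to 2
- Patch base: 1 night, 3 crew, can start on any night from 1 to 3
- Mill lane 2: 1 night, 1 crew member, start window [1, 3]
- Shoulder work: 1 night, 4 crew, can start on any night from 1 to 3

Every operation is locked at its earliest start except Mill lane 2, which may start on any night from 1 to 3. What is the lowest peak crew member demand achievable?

Mill lane 2@1: n1:17  n2:9  n3:0 → peak 17
Mill lane 2@2: n1:16  n2:10  n3:0 → peak 16
Mill lane 2@3: n1:16  n2:9  n3:1 → peak 16
Best is Mill lane 2@2, peak 16.

16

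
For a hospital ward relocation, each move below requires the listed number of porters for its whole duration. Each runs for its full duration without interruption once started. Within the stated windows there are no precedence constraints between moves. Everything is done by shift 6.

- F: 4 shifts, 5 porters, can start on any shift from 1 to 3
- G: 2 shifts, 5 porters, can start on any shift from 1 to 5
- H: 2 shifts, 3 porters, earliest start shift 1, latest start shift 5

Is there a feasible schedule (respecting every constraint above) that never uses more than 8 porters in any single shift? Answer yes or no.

yes

Schedule F@1, G@5, H@1: s1:8  s2:8  s3:5  s4:5  s5:5  s6:5 — peak 8 ≤ 8.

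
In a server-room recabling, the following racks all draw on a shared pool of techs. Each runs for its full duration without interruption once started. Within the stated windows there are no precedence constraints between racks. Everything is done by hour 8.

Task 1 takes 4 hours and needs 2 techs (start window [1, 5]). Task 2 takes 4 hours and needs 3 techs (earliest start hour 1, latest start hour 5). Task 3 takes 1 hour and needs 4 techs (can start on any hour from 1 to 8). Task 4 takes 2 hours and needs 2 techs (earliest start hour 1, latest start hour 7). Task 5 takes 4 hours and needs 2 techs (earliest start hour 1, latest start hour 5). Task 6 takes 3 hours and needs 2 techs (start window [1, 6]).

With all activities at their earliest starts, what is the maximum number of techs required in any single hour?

Early-start schedule: Task 1@1, Task 2@1, Task 3@1, Task 4@1, Task 5@1, Task 6@1.
Load per hour: hour 1: 15, hour 2: 11, hour 3: 9, hour 4: 7, hour 5: 0, hour 6: 0, hour 7: 0, hour 8: 0.
Peak is 15.

15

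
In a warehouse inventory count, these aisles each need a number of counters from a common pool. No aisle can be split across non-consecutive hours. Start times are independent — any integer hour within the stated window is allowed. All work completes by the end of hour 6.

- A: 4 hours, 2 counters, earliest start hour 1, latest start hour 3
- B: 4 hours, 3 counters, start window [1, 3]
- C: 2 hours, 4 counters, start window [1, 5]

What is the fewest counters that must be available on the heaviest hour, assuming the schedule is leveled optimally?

5

Early-start (A@1, B@1, C@1) gives peak 9: h1:9  h2:9  h3:5  h4:5  h5:0  h6:0.
Shift C→5.
Schedule A@1, B@1, C@5: h1:5  h2:5  h3:5  h4:5  h5:4  h6:4 — peak 5.
Total counter-hours = 28 over 6 hours ⇒ peak ≥ ⌈28/6⌉ = 5, so 5 is optimal.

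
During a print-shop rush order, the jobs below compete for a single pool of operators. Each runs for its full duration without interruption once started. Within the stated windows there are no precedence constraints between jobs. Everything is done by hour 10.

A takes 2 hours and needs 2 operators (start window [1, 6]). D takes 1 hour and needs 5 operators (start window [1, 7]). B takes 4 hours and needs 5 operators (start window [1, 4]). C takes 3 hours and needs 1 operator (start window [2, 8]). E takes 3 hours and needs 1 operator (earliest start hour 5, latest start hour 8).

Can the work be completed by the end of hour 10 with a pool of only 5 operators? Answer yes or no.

Schedule A@1, D@3, B@4, C@8, E@8: h1:2  h2:2  h3:5  h4:5  h5:5  h6:5  h7:5  h8:2  h9:2  h10:2 — peak 5 ≤ 5.

yes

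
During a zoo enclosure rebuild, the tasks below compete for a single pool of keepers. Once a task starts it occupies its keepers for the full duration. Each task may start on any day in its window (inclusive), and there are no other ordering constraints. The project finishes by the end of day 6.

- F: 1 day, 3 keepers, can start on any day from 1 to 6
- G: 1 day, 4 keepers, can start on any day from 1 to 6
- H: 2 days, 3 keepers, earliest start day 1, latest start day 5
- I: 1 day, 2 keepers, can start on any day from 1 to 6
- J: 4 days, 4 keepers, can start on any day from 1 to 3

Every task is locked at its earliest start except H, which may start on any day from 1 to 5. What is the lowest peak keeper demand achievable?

13

H@1: d1:16  d2:7  d3:4  d4:4  d5:0  d6:0 → peak 16
H@2: d1:13  d2:7  d3:7  d4:4  d5:0  d6:0 → peak 13
H@3: d1:13  d2:4  d3:7  d4:7  d5:0  d6:0 → peak 13
H@4: d1:13  d2:4  d3:4  d4:7  d5:3  d6:0 → peak 13
H@5: d1:13  d2:4  d3:4  d4:4  d5:3  d6:3 → peak 13
Best is H@2, peak 13.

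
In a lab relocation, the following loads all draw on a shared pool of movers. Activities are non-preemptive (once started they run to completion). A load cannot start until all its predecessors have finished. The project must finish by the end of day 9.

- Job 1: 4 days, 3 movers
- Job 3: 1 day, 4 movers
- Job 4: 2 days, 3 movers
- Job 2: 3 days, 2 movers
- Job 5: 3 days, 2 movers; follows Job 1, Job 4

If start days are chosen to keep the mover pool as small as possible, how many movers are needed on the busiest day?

Early-start (Job 1@1, Job 3@1, Job 4@1, Job 2@1, Job 5@5) gives peak 12: d1:12  d2:8  d3:5  d4:3  d5:2  d6:2  d7:2  d8:0  d9:0.
Shift Job 3→5, Job 2→3, Job 5→6.
Schedule Job 1@1, Job 3@5, Job 4@1, Job 2@3, Job 5@6: d1:6  d2:6  d3:5  d4:5  d5:6  d6:2  d7:2  d8:2  d9:0 — peak 6.

6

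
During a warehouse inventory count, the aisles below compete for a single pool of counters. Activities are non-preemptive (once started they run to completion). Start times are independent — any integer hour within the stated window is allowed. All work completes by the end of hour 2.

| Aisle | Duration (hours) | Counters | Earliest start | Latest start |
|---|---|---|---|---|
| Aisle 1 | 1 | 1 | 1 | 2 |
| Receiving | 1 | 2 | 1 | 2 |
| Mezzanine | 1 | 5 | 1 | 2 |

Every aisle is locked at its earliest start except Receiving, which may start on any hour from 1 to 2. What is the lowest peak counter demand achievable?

Receiving@1: h1:8  h2:0 → peak 8
Receiving@2: h1:6  h2:2 → peak 6
Best is Receiving@2, peak 6.

6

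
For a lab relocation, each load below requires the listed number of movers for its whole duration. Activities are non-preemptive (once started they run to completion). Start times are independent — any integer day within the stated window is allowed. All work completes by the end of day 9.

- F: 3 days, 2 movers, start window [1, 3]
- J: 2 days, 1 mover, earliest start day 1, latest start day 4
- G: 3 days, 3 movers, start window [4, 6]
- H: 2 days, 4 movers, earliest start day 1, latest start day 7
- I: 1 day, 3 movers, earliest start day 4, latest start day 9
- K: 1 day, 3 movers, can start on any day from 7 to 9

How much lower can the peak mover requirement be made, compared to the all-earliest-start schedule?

Early-start peak: d1:7  d2:7  d3:2  d4:6  d5:3  d6:3  d7:3  d8:0  d9:0 ⇒ 7.
Leveled (F@3, J@1, G@4, H@1, I@7, K@8): d1:5  d2:5  d3:2  d4:5  d5:5  d6:3  d7:3  d8:3  d9:0 ⇒ 5.
Reduction 7 − 5 = 2.

2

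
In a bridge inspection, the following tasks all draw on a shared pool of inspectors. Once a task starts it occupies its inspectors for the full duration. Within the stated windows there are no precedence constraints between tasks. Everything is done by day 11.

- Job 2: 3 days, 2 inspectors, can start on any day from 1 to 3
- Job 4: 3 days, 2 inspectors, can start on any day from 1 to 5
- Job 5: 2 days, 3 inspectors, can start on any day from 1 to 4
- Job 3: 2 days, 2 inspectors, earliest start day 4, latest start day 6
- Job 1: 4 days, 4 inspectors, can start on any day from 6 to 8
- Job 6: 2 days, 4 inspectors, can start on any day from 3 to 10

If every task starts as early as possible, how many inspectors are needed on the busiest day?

8

Early-start schedule: Job 2@1, Job 4@1, Job 5@1, Job 3@4, Job 1@6, Job 6@3.
Load per day: day 1: 7, day 2: 7, day 3: 8, day 4: 6, day 5: 2, day 6: 4, day 7: 4, day 8: 4, day 9: 4, day 10: 0, day 11: 0.
Peak is 8.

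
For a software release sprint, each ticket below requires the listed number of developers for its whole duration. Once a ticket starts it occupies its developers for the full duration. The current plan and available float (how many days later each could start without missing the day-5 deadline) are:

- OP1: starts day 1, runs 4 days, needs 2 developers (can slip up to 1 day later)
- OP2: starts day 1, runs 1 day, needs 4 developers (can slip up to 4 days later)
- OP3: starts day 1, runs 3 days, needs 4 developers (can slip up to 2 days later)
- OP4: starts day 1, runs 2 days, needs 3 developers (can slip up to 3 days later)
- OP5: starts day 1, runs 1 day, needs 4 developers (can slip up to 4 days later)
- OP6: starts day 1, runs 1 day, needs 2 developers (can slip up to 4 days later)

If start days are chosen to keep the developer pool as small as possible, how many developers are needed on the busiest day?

9

Early-start (OP1@1, OP2@1, OP3@1, OP4@1, OP5@1, OP6@1) gives peak 19: d1:19  d2:9  d3:6  d4:2  d5:0.
Shift OP3→2, OP5→5, OP6→3.
Schedule OP1@1, OP2@1, OP3@2, OP4@1, OP5@5, OP6@3: d1:9  d2:9  d3:8  d4:6  d5:4 — peak 9.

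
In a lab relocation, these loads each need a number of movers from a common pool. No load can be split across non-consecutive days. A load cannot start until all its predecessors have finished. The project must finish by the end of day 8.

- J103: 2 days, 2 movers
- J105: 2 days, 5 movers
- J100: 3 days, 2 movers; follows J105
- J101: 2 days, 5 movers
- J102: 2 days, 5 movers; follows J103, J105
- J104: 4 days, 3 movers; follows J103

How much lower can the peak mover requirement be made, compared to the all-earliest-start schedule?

Early-start peak: d1:12  d2:12  d3:10  d4:10  d5:5  d6:3  d7:0  d8:0 ⇒ 12.
Leveled (J103@1, J105@1, J100@3, J101@3, J102@6, J104@5): d1:7  d2:7  d3:7  d4:7  d5:5  d6:8  d7:8  d8:3 ⇒ 8.
Reduction 12 − 8 = 4.

4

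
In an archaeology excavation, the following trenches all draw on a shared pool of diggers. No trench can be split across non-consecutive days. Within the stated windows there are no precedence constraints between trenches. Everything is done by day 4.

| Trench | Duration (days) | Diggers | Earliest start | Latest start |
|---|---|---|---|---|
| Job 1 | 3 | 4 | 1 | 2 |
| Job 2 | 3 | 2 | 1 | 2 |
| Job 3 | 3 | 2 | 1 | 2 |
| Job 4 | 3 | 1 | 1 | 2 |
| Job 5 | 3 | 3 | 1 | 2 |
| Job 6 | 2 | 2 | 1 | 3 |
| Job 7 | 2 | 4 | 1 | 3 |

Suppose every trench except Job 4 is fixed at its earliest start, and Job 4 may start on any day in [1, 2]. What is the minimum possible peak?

18

Job 4@1: d1:18  d2:18  d3:12  d4:0 → peak 18
Job 4@2: d1:17  d2:18  d3:12  d4:1 → peak 18
Best is Job 4@1, peak 18.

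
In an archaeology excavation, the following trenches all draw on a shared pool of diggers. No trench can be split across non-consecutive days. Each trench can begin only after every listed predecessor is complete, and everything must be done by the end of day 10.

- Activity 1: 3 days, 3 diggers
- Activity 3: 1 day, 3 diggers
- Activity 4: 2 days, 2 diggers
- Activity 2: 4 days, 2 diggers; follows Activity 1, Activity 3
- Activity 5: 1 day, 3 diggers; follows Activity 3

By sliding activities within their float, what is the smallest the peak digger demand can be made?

Early-start (Activity 1@1, Activity 3@1, Activity 4@1, Activity 2@4, Activity 5@2) gives peak 8: d1:8  d2:8  d3:3  d4:2  d5:2  d6:2  d7:2  d8:0  d9:0  d10:0.
Shift Activity 3→4, Activity 4→5, Activity 2→5, Activity 5→9.
Schedule Activity 1@1, Activity 3@4, Activity 4@5, Activity 2@5, Activity 5@9: d1:3  d2:3  d3:3  d4:3  d5:4  d6:4  d7:2  d8:2  d9:3  d10:0 — peak 4.

4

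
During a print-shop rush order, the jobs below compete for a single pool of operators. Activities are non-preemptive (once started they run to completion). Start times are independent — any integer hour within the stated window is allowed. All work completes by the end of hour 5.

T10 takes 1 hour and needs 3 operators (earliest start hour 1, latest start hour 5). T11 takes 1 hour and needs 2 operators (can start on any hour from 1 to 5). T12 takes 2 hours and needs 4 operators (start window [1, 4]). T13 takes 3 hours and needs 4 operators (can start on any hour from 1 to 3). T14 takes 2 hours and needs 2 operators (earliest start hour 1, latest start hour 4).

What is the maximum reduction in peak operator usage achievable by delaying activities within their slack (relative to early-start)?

Early-start peak: h1:15  h2:10  h3:4  h4:0  h5:0 ⇒ 15.
Leveled (T10@1, T11@2, T12@1, T13@3, T14@3): h1:7  h2:6  h3:6  h4:6  h5:4 ⇒ 7.
Reduction 15 − 7 = 8.

8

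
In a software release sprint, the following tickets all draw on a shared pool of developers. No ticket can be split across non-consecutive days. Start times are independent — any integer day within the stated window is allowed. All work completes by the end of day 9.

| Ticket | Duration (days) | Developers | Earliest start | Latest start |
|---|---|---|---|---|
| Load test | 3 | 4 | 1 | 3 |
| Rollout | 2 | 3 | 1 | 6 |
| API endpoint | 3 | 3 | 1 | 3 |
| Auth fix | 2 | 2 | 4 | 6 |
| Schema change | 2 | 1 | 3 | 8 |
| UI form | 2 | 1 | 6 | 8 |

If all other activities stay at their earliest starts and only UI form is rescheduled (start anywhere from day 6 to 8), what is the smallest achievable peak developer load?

UI form@6: d1:10  d2:10  d3:8  d4:3  d5:2  d6:1  d7:1  d8:0  d9:0 → peak 10
UI form@7: d1:10  d2:10  d3:8  d4:3  d5:2  d6:0  d7:1  d8:1  d9:0 → peak 10
UI form@8: d1:10  d2:10  d3:8  d4:3  d5:2  d6:0  d7:0  d8:1  d9:1 → peak 10
Best is UI form@6, peak 10.

10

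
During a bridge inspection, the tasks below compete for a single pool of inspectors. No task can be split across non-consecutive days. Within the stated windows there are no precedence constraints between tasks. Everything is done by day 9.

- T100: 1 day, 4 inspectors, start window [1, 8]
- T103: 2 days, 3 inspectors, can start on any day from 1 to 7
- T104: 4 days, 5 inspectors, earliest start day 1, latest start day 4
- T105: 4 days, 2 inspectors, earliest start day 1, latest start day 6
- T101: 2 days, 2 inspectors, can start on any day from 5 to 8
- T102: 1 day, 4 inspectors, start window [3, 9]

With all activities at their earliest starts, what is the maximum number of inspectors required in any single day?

14

Early-start schedule: T100@1, T103@1, T104@1, T105@1, T101@5, T102@3.
Load per day: day 1: 14, day 2: 10, day 3: 11, day 4: 7, day 5: 2, day 6: 2, day 7: 0, day 8: 0, day 9: 0.
Peak is 14.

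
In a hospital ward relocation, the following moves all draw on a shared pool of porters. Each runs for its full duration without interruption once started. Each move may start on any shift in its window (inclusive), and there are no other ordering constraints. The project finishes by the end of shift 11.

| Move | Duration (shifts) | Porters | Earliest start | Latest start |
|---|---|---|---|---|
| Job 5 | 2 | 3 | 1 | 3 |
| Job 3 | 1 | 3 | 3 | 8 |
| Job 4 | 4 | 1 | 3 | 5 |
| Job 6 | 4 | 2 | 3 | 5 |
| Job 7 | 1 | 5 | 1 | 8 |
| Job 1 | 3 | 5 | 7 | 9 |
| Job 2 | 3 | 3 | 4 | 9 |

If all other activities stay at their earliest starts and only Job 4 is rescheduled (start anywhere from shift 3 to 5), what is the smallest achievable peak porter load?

8

Job 4@3: s1:8  s2:3  s3:6  s4:6  s5:6  s6:6  s7:5  s8:5  s9:5  s10:0  s11:0 → peak 8
Job 4@4: s1:8  s2:3  s3:5  s4:6  s5:6  s6:6  s7:6  s8:5  s9:5  s10:0  s11:0 → peak 8
Job 4@5: s1:8  s2:3  s3:5  s4:5  s5:6  s6:6  s7:6  s8:6  s9:5  s10:0  s11:0 → peak 8
Best is Job 4@3, peak 8.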